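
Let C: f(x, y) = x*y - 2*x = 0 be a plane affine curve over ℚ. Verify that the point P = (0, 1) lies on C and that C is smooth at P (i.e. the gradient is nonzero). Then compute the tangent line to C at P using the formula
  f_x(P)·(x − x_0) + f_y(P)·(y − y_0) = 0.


Tangent line at P: -x = 0.

Step 1: f(0, 1) = 0, so P lies on C.
Step 2: partial derivatives
  f_x(x, y) = y - 2, f_y(x, y) = x.
  f_x(P) = -1, f_y(P) = 0 (gradient nonzero, so P is smooth).
Step 3: tangent line at P: -1·(x − 0) + 0·(y − 1) = 0.
Expanding: -x = 0.


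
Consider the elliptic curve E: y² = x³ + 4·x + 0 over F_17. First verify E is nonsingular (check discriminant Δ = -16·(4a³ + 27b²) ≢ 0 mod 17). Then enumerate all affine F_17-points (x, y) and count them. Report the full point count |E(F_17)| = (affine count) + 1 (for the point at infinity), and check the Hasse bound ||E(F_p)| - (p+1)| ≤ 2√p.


Affine points = {(0, 0), (2, 4), (2, 13), (5, 3), (5, 14), (6, 6), (6, 11), (8, 0), (9, 0), (11, 7), (11, 10), (12, 5), (12, 12), (15, 1), (15, 16)}; affine count = 15; |E(F_17)| = 16.

Discriminant check: Δ ∝ 4a³ + 27b² = 4·4³ + 27·0² = 4·64 + 27·0 ≡ 1 (mod 17). Nonzero ⇒ E is nonsingular.
For each x ∈ F_17, compute rhs = x³ + 4·x + 0 mod 17, then count y ∈ F_17 with y² ≡ rhs.
  x = 0: rhs = 0, matching y values: 0 (1 points).
  x = 1: rhs = 5, matching y values: none (0 points).
  x = 2: rhs = 16, matching y values: 4, 13 (2 points).
  x = 3: rhs = 5, matching y values: none (0 points).
  x = 4: rhs = 12, matching y values: none (0 points).
  x = 5: rhs = 9, matching y values: 3, 14 (2 points).
  x = 6: rhs = 2, matching y values: 6, 11 (2 points).
  x = 7: rhs = 14, matching y values: none (0 points).
  x = 8: rhs = 0, matching y values: 0 (1 points).
  x = 9: rhs = 0, matching y values: 0 (1 points).
  x = 10: rhs = 3, matching y values: none (0 points).
  x = 11: rhs = 15, matching y values: 7, 10 (2 points).
  x = 12: rhs = 8, matching y values: 5, 12 (2 points).
  x = 13: rhs = 5, matching y values: none (0 points).
  x = 14: rhs = 12, matching y values: none (0 points).
  x = 15: rhs = 1, matching y values: 1, 16 (2 points).
  x = 16: rhs = 12, matching y values: none (0 points).
Total affine count: 15.
Full point count |E(F_17)| = 15 + 1 = 16.
Hasse bound: |16 − (17+1)| = |-2| = 2 ≤ 2√17 ≈ 8.2462 ✓.


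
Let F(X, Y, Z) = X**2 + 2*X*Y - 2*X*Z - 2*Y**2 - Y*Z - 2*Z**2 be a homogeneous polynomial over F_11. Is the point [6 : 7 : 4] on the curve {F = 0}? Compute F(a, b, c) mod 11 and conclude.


F(6,7,4) ≡ 2 (mod 11); P is NOT on the curve.

Evaluate F(6, 7, 4) term-by-term (mod 11).
  X**2 ↦ 1·36·1·1 = 36
  2*X*Y ↦ 2·6·7·1 = 84
  -2*X*Z ↦ -2·6·1·4 = -48
  -2*Y**2 ↦ -2·1·49·1 = -98
  -Y*Z ↦ -1·1·7·4 = -28
  -2*Z**2 ↦ -2·1·1·16 = -32
Sum: F(6, 7, 4) = (36) + (84) + (-48) + (-98) + (-28) + (-32) = -86.
Reducing mod 11: -86 ≡ 2 (mod 11).
Since F(a, b, c) ≡ 2 ≠ 0 (mod 11), P does NOT lie on the curve.


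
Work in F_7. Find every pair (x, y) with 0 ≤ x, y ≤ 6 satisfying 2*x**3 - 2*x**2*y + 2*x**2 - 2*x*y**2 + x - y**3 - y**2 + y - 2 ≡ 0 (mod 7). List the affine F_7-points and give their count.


Affine F_7-points: {(0, 3), (0, 5), (3, 6), (4, 2), (4, 5), (5, 4), (6, 6)}; count = 7.

For each of the 49 pairs (x, y) ∈ F_7², evaluate f(x, y) mod 7. Record the zeros.
  x = 0: [0↦5, 1↦4, 2↦2, 3↦0, 4↦6, 5↦0, 6↦4]  zeros at y ∈ {3, 5}
  x = 1: [0↦3, 1↦5, 2↦2, 3↦2, 4↦6, 5↦1, 6↦2]  zeros at y ∈ ∅
  x = 2: [0↦3, 1↦4, 2↦3, 3↦1, 4↦6, 5↦5, 6↦6]  zeros at y ∈ ∅
  x = 3: [0↦3, 1↦6, 2↦3, 3↦2, 4↦4, 5↦3, 6↦0]  zeros at y ∈ {6}
  x = 4: [0↦1, 1↦2, 2↦0, 3↦3, 4↦5, 5↦0, 6↦3]  zeros at y ∈ {2, 5}
  x = 5: [0↦2, 1↦4, 2↦6, 3↦2, 4↦0, 5↦1, 6↦6]  zeros at y ∈ {4}
  x = 6: [0↦4, 1↦3, 2↦5, 3↦4, 4↦1, 5↦4, 6↦0]  zeros at y ∈ {6}
Collecting zeros: affine points = {(0, 3), (0, 5), (3, 6), (4, 2), (4, 5), (5, 4), (6, 6)}.
Total count |C(F_7)_aff| = 7.


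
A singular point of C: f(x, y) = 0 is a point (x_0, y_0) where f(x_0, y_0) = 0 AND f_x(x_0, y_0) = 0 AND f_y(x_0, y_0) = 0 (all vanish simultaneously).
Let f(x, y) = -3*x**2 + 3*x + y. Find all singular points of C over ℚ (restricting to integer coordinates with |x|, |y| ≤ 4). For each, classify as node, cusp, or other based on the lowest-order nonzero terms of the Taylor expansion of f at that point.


No singular points in the scanned grid; C is smooth there.

Compute partial derivatives:
  f_x = 3 - 6*x.
  f_y = 1.
f_y = 1 is a nonzero constant, so f_y never vanishes: no point (x, y) can satisfy f = f_x = f_y = 0. In particular no (x, y) ∈ {−4, ..., 4}² is singular; the curve is smooth.


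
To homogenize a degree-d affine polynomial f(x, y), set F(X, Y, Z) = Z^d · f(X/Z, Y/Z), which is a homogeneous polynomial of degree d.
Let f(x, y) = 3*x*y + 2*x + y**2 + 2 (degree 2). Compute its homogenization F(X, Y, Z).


F(X, Y, Z) = 3*X*Y + 2*X*Z + Y**2 + 2*Z**2

deg(f) = 2.
Substitute x = X/Z, y = Y/Z into f, then multiply by Z^2.
  monomial 3·x^1·y^1 ↦ 3·X^1·Y^1·Z^0.
  monomial 2·x^1·y^0 ↦ 2·X^1·Y^0·Z^1.
  monomial 1·x^0·y^2 ↦ 1·X^0·Y^2·Z^0.
  monomial 2·x^0·y^0 ↦ 2·X^0·Y^0·Z^2.
Collecting: F(X, Y, Z) = 3*X*Y + 2*X*Z + Y**2 + 2*Z**2.


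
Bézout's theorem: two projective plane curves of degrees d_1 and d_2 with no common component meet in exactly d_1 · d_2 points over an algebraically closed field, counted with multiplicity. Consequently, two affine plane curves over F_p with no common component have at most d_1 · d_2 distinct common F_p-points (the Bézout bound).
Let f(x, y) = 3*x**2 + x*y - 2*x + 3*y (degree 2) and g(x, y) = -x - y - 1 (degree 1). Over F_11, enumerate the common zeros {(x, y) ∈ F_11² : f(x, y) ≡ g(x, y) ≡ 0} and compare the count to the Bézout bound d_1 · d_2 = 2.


Common zeros: {(6, 4), (8, 2)}; count = 2; Bézout bound = 2.

deg(f) = 2, deg(g) = 1, so Bézout bound = 2.
Scan x ∈ F_11. For each x, list the y ∈ F_11 with f(x, y) ≡ 0 and those with g(x, y) ≡ 0 (mod 11); the common zeros in that column are the intersection.
  x = 0: f ≡ 0 at y ∈ {0}; g ≡ 0 at y ∈ {10}; common: ∅.
  x = 1: f ≡ 0 at y ∈ {8}; g ≡ 0 at y ∈ {9}; common: ∅.
  x = 2: f ≡ 0 at y ∈ {5}; g ≡ 0 at y ∈ {8}; common: ∅.
  x = 3: f ≡ 0 at y ∈ {2}; g ≡ 0 at y ∈ {7}; common: ∅.
  x = 4: f ≡ 0 at y ∈ {10}; g ≡ 0 at y ∈ {6}; common: ∅.
  x = 5: f ≡ 0 at y ∈ {7}; g ≡ 0 at y ∈ {5}; common: ∅.
  x = 6: f ≡ 0 at y ∈ {4}; g ≡ 0 at y ∈ {4}; common: {4}.
  x = 7: f ≡ 0 at y ∈ {1}; g ≡ 0 at y ∈ {3}; common: ∅.
  x = 8: f ≡ 0 at y ∈ {0, 1, 2, 3, 4, 5, 6, 7, 8, 9, 10}; g ≡ 0 at y ∈ {2}; common: {2}.
  x = 9: f ≡ 0 at y ∈ {6}; g ≡ 0 at y ∈ {1}; common: ∅.
  x = 10: f ≡ 0 at y ∈ {3}; g ≡ 0 at y ∈ {0}; common: ∅.
Collecting: common zeros = {(6, 4), (8, 2)}, so the count is 2.
Comparison with the Bézout bound: 2 ≤ 2 = deg(f)·deg(g), as expected for curves with no common component (the bound is attained).


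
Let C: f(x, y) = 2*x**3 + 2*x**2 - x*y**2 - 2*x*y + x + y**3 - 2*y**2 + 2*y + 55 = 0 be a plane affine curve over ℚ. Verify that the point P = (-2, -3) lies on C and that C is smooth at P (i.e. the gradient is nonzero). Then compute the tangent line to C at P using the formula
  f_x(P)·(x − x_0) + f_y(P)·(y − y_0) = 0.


Tangent line at P: 14*x + 33*y + 127 = 0.

Step 1: f(-2, -3) = 0, so P lies on C.
Step 2: partial derivatives
  f_x(x, y) = 6*x**2 + 4*x - y**2 - 2*y + 1, f_y(x, y) = -2*x*y - 2*x + 3*y**2 - 4*y + 2.
  f_x(P) = 14, f_y(P) = 33 (gradient nonzero, so P is smooth).
Step 3: tangent line at P: 14·(x − -2) + 33·(y − -3) = 0.
Expanding: 14*x + 33*y + 127 = 0.


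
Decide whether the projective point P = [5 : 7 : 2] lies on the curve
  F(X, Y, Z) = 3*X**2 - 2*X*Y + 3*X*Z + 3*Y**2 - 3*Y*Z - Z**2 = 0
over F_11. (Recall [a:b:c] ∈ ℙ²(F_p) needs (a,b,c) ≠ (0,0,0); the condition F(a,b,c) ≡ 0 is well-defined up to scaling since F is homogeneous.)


F(5,7,2) ≡ 4 (mod 11); P is NOT on the curve.

Evaluate F(5, 7, 2) term-by-term (mod 11).
  3*X**2 ↦ 3·25·1·1 = 75
  -2*X*Y ↦ -2·5·7·1 = -70
  3*X*Z ↦ 3·5·1·2 = 30
  3*Y**2 ↦ 3·1·49·1 = 147
  -3*Y*Z ↦ -3·1·7·2 = -42
  -Z**2 ↦ -1·1·1·4 = -4
Sum: F(5, 7, 2) = (75) + (-70) + (30) + (147) + (-42) + (-4) = 136.
Reducing mod 11: 136 ≡ 4 (mod 11).
Since F(a, b, c) ≡ 4 ≠ 0 (mod 11), P does NOT lie on the curve.


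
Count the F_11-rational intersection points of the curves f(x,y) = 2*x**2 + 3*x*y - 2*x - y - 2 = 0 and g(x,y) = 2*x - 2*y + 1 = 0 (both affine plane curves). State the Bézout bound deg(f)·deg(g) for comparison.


Common zeros: {(4, 10)}; count = 1; Bézout bound = 2.

deg(f) = 2, deg(g) = 1, so Bézout bound = 2.
Scan x ∈ F_11. For each x, list the y ∈ F_11 with f(x, y) ≡ 0 and those with g(x, y) ≡ 0 (mod 11); the common zeros in that column are the intersection.
  x = 0: f ≡ 0 at y ∈ {9}; g ≡ 0 at y ∈ {6}; common: ∅.
  x = 1: f ≡ 0 at y ∈ {1}; g ≡ 0 at y ∈ {7}; common: ∅.
  x = 2: f ≡ 0 at y ∈ {4}; g ≡ 0 at y ∈ {8}; common: ∅.
  x = 3: f ≡ 0 at y ∈ {7}; g ≡ 0 at y ∈ {9}; common: ∅.
  x = 4: f ≡ 0 at y ∈ {0, 1, 2, 3, 4, 5, 6, 7, 8, 9, 10}; g ≡ 0 at y ∈ {10}; common: {10}.
  x = 5: f ≡ 0 at y ∈ {2}; g ≡ 0 at y ∈ {0}; common: ∅.
  x = 6: f ≡ 0 at y ∈ {5}; g ≡ 0 at y ∈ {1}; common: ∅.
  x = 7: f ≡ 0 at y ∈ {8}; g ≡ 0 at y ∈ {2}; common: ∅.
  x = 8: f ≡ 0 at y ∈ {0}; g ≡ 0 at y ∈ {3}; common: ∅.
  x = 9: f ≡ 0 at y ∈ {3}; g ≡ 0 at y ∈ {4}; common: ∅.
  x = 10: f ≡ 0 at y ∈ {6}; g ≡ 0 at y ∈ {5}; common: ∅.
Collecting: common zeros = {(4, 10)}, so the count is 1.
Comparison with the Bézout bound: 1 ≤ 2 = deg(f)·deg(g), as expected for curves with no common component (the affine F_11-count falls short of the bound because intersections may lie at infinity, over extension fields, or carry multiplicity).


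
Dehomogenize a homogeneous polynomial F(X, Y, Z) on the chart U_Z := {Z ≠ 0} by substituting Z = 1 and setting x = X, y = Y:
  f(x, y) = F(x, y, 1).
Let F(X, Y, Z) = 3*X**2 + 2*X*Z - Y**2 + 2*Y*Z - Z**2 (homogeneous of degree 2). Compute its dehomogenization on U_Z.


f(x, y) = 3*x**2 + 2*x - y**2 + 2*y - 1

On U_Z we set Z = 1. Each monomial c·X^i·Y^j·Z^k in F becomes c·x^i·y^j·1^k = c·x^i·y^j.
Substituting Z = 1: F(X, Y, 1) = 3*x**2 + 2*x - y**2 + 2*y - 1.
Note: deg(f) ≤ deg(F) = 2; strict inequality happens when F is divisible by Z (lost terms).


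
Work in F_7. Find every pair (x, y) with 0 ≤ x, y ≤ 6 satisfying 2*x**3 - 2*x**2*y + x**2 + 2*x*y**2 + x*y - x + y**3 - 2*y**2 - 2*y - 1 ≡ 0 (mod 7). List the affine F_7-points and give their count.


Affine F_7-points: {(3, 2), (3, 4), (5, 1), (5, 4), (6, 4)}; count = 5.

For each of the 49 pairs (x, y) ∈ F_7², evaluate f(x, y) mod 7. Record the zeros.
  x = 0: [0↦6, 1↦3, 2↦2, 3↦2, 4↦2, 5↦1, 6↦5]  zeros at y ∈ ∅
  x = 1: [0↦1, 1↦6, 2↦3, 3↦5, 4↦4, 5↦6, 6↦3]  zeros at y ∈ ∅
  x = 2: [0↦3, 1↦5, 2↦3, 3↦3, 4↦4, 5↦5, 6↦5]  zeros at y ∈ ∅
  x = 3: [0↦3, 1↦5, 2↦0, 3↦1, 4↦0, 5↦3, 6↦2]  zeros at y ∈ {2, 4}
  x = 4: [0↦6, 1↦4, 2↦6, 3↦4, 4↦4, 5↦5, 6↦6]  zeros at y ∈ ∅
  x = 5: [0↦3, 1↦0, 2↦5, 3↦3, 4↦0, 5↦2, 6↦1]  zeros at y ∈ {1, 4}
  x = 6: [0↦6, 1↦5, 2↦2, 3↦3, 4↦0, 5↦6, 6↦6]  zeros at y ∈ {4}
Collecting zeros: affine points = {(3, 2), (3, 4), (5, 1), (5, 4), (6, 4)}.
Total count |C(F_7)_aff| = 5.


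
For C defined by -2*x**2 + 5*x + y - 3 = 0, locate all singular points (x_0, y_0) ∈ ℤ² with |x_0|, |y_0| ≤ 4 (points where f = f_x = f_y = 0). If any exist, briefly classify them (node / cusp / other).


No singular points in the scanned grid; C is smooth there.

Compute partial derivatives:
  f_x = 5 - 4*x.
  f_y = 1.
f_y = 1 is a nonzero constant, so f_y never vanishes: no point (x, y) can satisfy f = f_x = f_y = 0. In particular no (x, y) ∈ {−4, ..., 4}² is singular; the curve is smooth.


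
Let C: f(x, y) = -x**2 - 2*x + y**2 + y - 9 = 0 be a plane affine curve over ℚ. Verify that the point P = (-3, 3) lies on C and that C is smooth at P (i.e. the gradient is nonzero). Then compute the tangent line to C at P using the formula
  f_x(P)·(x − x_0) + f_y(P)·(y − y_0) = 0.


Tangent line at P: 4*x + 7*y - 9 = 0.

Step 1: f(-3, 3) = 0, so P lies on C.
Step 2: partial derivatives
  f_x(x, y) = -2*x - 2, f_y(x, y) = 2*y + 1.
  f_x(P) = 4, f_y(P) = 7 (gradient nonzero, so P is smooth).
Step 3: tangent line at P: 4·(x − -3) + 7·(y − 3) = 0.
Expanding: 4*x + 7*y - 9 = 0.


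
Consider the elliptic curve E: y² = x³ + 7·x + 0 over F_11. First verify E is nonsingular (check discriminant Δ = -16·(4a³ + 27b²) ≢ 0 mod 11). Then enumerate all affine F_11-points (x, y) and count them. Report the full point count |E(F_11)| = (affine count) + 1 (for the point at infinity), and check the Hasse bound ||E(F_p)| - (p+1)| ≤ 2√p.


Affine points = {(0, 0), (2, 0), (3, 2), (3, 9), (4, 2), (4, 9), (6, 4), (6, 7), (9, 0), (10, 5), (10, 6)}; affine count = 11; |E(F_11)| = 12.

Discriminant check: Δ ∝ 4a³ + 27b² = 4·7³ + 27·0² = 4·343 + 27·0 ≡ 8 (mod 11). Nonzero ⇒ E is nonsingular.
For each x ∈ F_11, compute rhs = x³ + 7·x + 0 mod 11, then count y ∈ F_11 with y² ≡ rhs.
  x = 0: rhs = 0, matching y values: 0 (1 points).
  x = 1: rhs = 8, matching y values: none (0 points).
  x = 2: rhs = 0, matching y values: 0 (1 points).
  x = 3: rhs = 4, matching y values: 2, 9 (2 points).
  x = 4: rhs = 4, matching y values: 2, 9 (2 points).
  x = 5: rhs = 6, matching y values: none (0 points).
  x = 6: rhs = 5, matching y values: 4, 7 (2 points).
  x = 7: rhs = 7, matching y values: none (0 points).
  x = 8: rhs = 7, matching y values: none (0 points).
  x = 9: rhs = 0, matching y values: 0 (1 points).
  x = 10: rhs = 3, matching y values: 5, 6 (2 points).
Total affine count: 11.
Full point count |E(F_11)| = 11 + 1 = 12.
Hasse bound: |12 − (11+1)| = |0| = 0 ≤ 2√11 ≈ 6.6332 ✓.


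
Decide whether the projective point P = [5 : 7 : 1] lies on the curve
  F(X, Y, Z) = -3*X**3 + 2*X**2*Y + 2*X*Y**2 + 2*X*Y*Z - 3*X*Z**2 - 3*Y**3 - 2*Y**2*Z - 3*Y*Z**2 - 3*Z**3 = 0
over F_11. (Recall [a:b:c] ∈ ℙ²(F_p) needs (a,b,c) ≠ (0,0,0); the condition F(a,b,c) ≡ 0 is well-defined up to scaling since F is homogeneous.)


F(5,7,1) ≡ 7 (mod 11); P is NOT on the curve.

Evaluate F(5, 7, 1) term-by-term (mod 11).
  -3*X**3 ↦ -3·125·1·1 = -375
  2*X**2*Y ↦ 2·25·7·1 = 350
  2*X*Y**2 ↦ 2·5·49·1 = 490
  2*X*Y*Z ↦ 2·5·7·1 = 70
  -3*X*Z**2 ↦ -3·5·1·1 = -15
  -3*Y**3 ↦ -3·1·343·1 = -1029
  -2*Y**2*Z ↦ -2·1·49·1 = -98
  -3*Y*Z**2 ↦ -3·1·7·1 = -21
  -3*Z**3 ↦ -3·1·1·1 = -3
Sum: F(5, 7, 1) = (-375) + (350) + (490) + (70) + (-15) + (-1029) + (-98) + (-21) + (-3) = -631.
Reducing mod 11: -631 ≡ 7 (mod 11).
Since F(a, b, c) ≡ 7 ≠ 0 (mod 11), P does NOT lie on the curve.


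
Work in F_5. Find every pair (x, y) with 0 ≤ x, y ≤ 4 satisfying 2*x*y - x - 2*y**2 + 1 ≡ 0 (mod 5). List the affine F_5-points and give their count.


Affine F_5-points: {(1, 0), (1, 1), (3, 4), (4, 2)}; count = 4.

For each of the 25 pairs (x, y) ∈ F_5², evaluate f(x, y) mod 5. Record the zeros.
  x = 0: [0↦1, 1↦4, 2↦3, 3↦3, 4↦4]  zeros at y ∈ ∅
  x = 1: [0↦0, 1↦0, 2↦1, 3↦3, 4↦1]  zeros at y ∈ {0, 1}
  x = 2: [0↦4, 1↦1, 2↦4, 3↦3, 4↦3]  zeros at y ∈ ∅
  x = 3: [0↦3, 1↦2, 2↦2, 3↦3, 4↦0]  zeros at y ∈ {4}
  x = 4: [0↦2, 1↦3, 2↦0, 3↦3, 4↦2]  zeros at y ∈ {2}
Collecting zeros: affine points = {(1, 0), (1, 1), (3, 4), (4, 2)}.
Total count |C(F_5)_aff| = 4.


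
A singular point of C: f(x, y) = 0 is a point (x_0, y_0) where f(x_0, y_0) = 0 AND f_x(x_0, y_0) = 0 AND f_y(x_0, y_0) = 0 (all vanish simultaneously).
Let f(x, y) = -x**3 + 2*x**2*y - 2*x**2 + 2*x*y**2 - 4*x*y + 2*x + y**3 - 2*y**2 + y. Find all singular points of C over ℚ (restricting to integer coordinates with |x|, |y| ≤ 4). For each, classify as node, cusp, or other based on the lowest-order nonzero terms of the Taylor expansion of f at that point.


Singular points: {(0, 1)}; classification: cusp.

Compute partial derivatives:
  f_x = -3*x**2 + 4*x*y - 4*x + 2*y**2 - 4*y + 2.
  f_y = 2*x**2 + 4*x*y - 4*x + 3*y**2 - 4*y + 1.
Scan x_0 ∈ {−4, ..., 4}. For each x_0, f_y(x_0, y) is a polynomial in y; find its integer roots y ∈ {−4, ..., 4}, then test f_x and f at those candidates.
  x = -4: f_y(-4, y) = 3*y**2 - 20*y + 49; no integer root y with |y| ≤ 4.
  x = -3: f_y(-3, y) = 3*y**2 - 16*y + 31; no integer root y with |y| ≤ 4.
  x = -2: f_y(-2, y) = 3*y**2 - 12*y + 17; no integer root y with |y| ≤ 4.
  x = -1: f_y(-1, y) = 3*y**2 - 8*y + 7; no integer root y with |y| ≤ 4.
  x = 0: f_y(0, y) = 3*y**2 - 4*y + 1; vanishes at y ∈ {1}. (0, 1): f_x = 0, f = 0 — SINGULAR.
  x = 1: f_y(1, y) = 3*y**2 - 1; no integer root y with |y| ≤ 4.
  x = 2: f_y(2, y) = 3*y**2 + 4*y + 1; vanishes at y ∈ {-1}. (2, -1): f_x = -20 ≠ 0.
  x = 3: f_y(3, y) = 3*y**2 + 8*y + 7; no integer root y with |y| ≤ 4.
  x = 4: f_y(4, y) = 3*y**2 + 12*y + 17; no integer root y with |y| ≤ 4.
Only singular point on the grid: (0, 1).
Classify: substitute x = 0 + u, y = 1 + v and expand: f = -u**3 + 2*u**2*v + 2*u*v**2 + v**3 + v**2.
No constant or linear terms (consistent with a singular point). Quadratic part: v**2. Cubic part: -u**3 + 2*u**2*v + 2*u*v**2 + v**3.
The quadratic part v**2 is a perfect square, so there is a single (double) tangent line v = 0, i.e. y = 1. Restricting the cubic part to that line (v = 0) leaves -u**3 ≠ 0, so f is not divisible by v and the branch is v² ≈ u**3 to lowest order — this is a cusp.
Classification: cusp.


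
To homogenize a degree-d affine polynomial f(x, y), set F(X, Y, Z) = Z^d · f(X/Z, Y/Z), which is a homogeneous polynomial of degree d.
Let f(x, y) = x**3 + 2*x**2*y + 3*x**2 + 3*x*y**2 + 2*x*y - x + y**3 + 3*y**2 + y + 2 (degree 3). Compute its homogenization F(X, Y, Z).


F(X, Y, Z) = X**3 + 2*X**2*Y + 3*X**2*Z + 3*X*Y**2 + 2*X*Y*Z - X*Z**2 + Y**3 + 3*Y**2*Z + Y*Z**2 + 2*Z**3

deg(f) = 3.
Substitute x = X/Z, y = Y/Z into f, then multiply by Z^3.
  monomial 1·x^3·y^0 ↦ 1·X^3·Y^0·Z^0.
  monomial 2·x^2·y^1 ↦ 2·X^2·Y^1·Z^0.
  monomial 3·x^2·y^0 ↦ 3·X^2·Y^0·Z^1.
  monomial 3·x^1·y^2 ↦ 3·X^1·Y^2·Z^0.
  monomial 2·x^1·y^1 ↦ 2·X^1·Y^1·Z^1.
  monomial -1·x^1·y^0 ↦ -1·X^1·Y^0·Z^2.
  monomial 1·x^0·y^3 ↦ 1·X^0·Y^3·Z^0.
  monomial 3·x^0·y^2 ↦ 3·X^0·Y^2·Z^1.
  monomial 1·x^0·y^1 ↦ 1·X^0·Y^1·Z^2.
  monomial 2·x^0·y^0 ↦ 2·X^0·Y^0·Z^3.
Collecting: F(X, Y, Z) = X**3 + 2*X**2*Y + 3*X**2*Z + 3*X*Y**2 + 2*X*Y*Z - X*Z**2 + Y**3 + 3*Y**2*Z + Y*Z**2 + 2*Z**3.


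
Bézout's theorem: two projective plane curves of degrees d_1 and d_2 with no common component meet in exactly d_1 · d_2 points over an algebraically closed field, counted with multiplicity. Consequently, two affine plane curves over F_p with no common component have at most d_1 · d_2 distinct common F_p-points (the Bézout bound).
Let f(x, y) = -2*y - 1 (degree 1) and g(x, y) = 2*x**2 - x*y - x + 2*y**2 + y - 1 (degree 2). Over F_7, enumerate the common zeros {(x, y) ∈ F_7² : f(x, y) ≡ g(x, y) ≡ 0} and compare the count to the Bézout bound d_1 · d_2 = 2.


Common zeros: ∅; count = 0; Bézout bound = 2.

deg(f) = 1, deg(g) = 2, so Bézout bound = 2.
Scan x ∈ F_7. For each x, list the y ∈ F_7 with f(x, y) ≡ 0 and those with g(x, y) ≡ 0 (mod 7); the common zeros in that column are the intersection.
  x = 0: f ≡ 0 at y ∈ {3}; g ≡ 0 at y ∈ {4, 6}; common: ∅.
  x = 1: f ≡ 0 at y ∈ {3}; g ≡ 0 at y ∈ {0}; common: ∅.
  x = 2: f ≡ 0 at y ∈ {3}; g ≡ 0 at y ∈ ∅; common: ∅.
  x = 3: f ≡ 0 at y ∈ {3}; g ≡ 0 at y ∈ {0, 1}; common: ∅.
  x = 4: f ≡ 0 at y ∈ {3}; g ≡ 0 at y ∈ ∅; common: ∅.
  x = 5: f ≡ 0 at y ∈ {3}; g ≡ 0 at y ∈ {1}; common: ∅.
  x = 6: f ≡ 0 at y ∈ {3}; g ≡ 0 at y ∈ {2, 4}; common: ∅.
Collecting: common zeros = ∅, so the count is 0.
Comparison with the Bézout bound: 0 ≤ 2 = deg(f)·deg(g), as expected for curves with no common component (the affine F_7-count falls short of the bound because intersections may lie at infinity, over extension fields, or carry multiplicity).


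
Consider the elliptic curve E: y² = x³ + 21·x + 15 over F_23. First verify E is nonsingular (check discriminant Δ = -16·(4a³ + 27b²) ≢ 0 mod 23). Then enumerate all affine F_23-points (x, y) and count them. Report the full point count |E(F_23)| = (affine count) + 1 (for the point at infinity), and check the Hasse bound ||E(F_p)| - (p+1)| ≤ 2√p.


Affine points = {(3, 6), (3, 17), (4, 5), (4, 18), (6, 9), (6, 14), (9, 6), (9, 17), (10, 11), (10, 12), (11, 6), (11, 17), (13, 1), (13, 22), (15, 5), (15, 18), (16, 10), (16, 13), (17, 8), (17, 15), (22, 4), (22, 19)}; affine count = 22; |E(F_23)| = 23.

Discriminant check: Δ ∝ 4a³ + 27b² = 4·21³ + 27·15² = 4·9261 + 27·225 ≡ 17 (mod 23). Nonzero ⇒ E is nonsingular.
For each x ∈ F_23, compute rhs = x³ + 21·x + 15 mod 23, then count y ∈ F_23 with y² ≡ rhs.
  x = 0: rhs = 15, matching y values: none (0 points).
  x = 1: rhs = 14, matching y values: none (0 points).
  x = 2: rhs = 19, matching y values: none (0 points).
  x = 3: rhs = 13, matching y values: 6, 17 (2 points).
  x = 4: rhs = 2, matching y values: 5, 18 (2 points).
  x = 5: rhs = 15, matching y values: none (0 points).
  x = 6: rhs = 12, matching y values: 9, 14 (2 points).
  x = 7: rhs = 22, matching y values: none (0 points).
  x = 8: rhs = 5, matching y values: none (0 points).
  x = 9: rhs = 13, matching y values: 6, 17 (2 points).
  x = 10: rhs = 6, matching y values: 11, 12 (2 points).
  x = 11: rhs = 13, matching y values: 6, 17 (2 points).
  x = 12: rhs = 17, matching y values: none (0 points).
  x = 13: rhs = 1, matching y values: 1, 22 (2 points).
  x = 14: rhs = 17, matching y values: none (0 points).
  x = 15: rhs = 2, matching y values: 5, 18 (2 points).
  x = 16: rhs = 8, matching y values: 10, 13 (2 points).
  x = 17: rhs = 18, matching y values: 8, 15 (2 points).
  x = 18: rhs = 15, matching y values: none (0 points).
  x = 19: rhs = 5, matching y values: none (0 points).
  x = 20: rhs = 17, matching y values: none (0 points).
  x = 21: rhs = 11, matching y values: none (0 points).
  x = 22: rhs = 16, matching y values: 4, 19 (2 points).
Total affine count: 22.
Full point count |E(F_23)| = 22 + 1 = 23.
Hasse bound: |23 − (23+1)| = |-1| = 1 ≤ 2√23 ≈ 9.5917 ✓.


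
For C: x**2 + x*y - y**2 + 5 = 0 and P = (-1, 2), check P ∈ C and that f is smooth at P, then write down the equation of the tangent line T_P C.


Tangent line at P: 10 - 5*y = 0.

Step 1: f(-1, 2) = 0, so P lies on C.
Step 2: partial derivatives
  f_x(x, y) = 2*x + y, f_y(x, y) = x - 2*y.
  f_x(P) = 0, f_y(P) = -5 (gradient nonzero, so P is smooth).
Step 3: tangent line at P: 0·(x − -1) + -5·(y − 2) = 0.
Expanding: 10 - 5*y = 0.


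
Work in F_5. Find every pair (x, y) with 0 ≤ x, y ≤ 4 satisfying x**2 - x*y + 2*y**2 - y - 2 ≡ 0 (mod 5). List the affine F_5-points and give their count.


Affine F_5-points: {(3, 1)}; count = 1.

For each of the 25 pairs (x, y) ∈ F_5², evaluate f(x, y) mod 5. Record the zeros.
  x = 0: [0↦3, 1↦4, 2↦4, 3↦3, 4↦1]  zeros at y ∈ ∅
  x = 1: [0↦4, 1↦4, 2↦3, 3↦1, 4↦3]  zeros at y ∈ ∅
  x = 2: [0↦2, 1↦1, 2↦4, 3↦1, 4↦2]  zeros at y ∈ ∅
  x = 3: [0↦2, 1↦0, 2↦2, 3↦3, 4↦3]  zeros at y ∈ {1}
  x = 4: [0↦4, 1↦1, 2↦2, 3↦2, 4↦1]  zeros at y ∈ ∅
Collecting zeros: affine points = {(3, 1)}.
Total count |C(F_5)_aff| = 1.


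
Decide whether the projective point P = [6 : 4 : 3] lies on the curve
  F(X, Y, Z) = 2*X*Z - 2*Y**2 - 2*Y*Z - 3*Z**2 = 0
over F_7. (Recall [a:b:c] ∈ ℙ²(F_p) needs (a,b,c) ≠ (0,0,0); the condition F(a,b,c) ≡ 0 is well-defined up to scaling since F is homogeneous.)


F(6,4,3) ≡ 2 (mod 7); P is NOT on the curve.

Evaluate F(6, 4, 3) term-by-term (mod 7).
  2*X*Z ↦ 2·6·1·3 = 36
  -2*Y**2 ↦ -2·1·16·1 = -32
  -2*Y*Z ↦ -2·1·4·3 = -24
  -3*Z**2 ↦ -3·1·1·9 = -27
Sum: F(6, 4, 3) = (36) + (-32) + (-24) + (-27) = -47.
Reducing mod 7: -47 ≡ 2 (mod 7).
Since F(a, b, c) ≡ 2 ≠ 0 (mod 7), P does NOT lie on the curve.


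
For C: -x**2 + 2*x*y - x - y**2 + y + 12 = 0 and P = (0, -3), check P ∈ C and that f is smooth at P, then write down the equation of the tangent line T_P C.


Tangent line at P: -7*x + 7*y + 21 = 0.

Step 1: f(0, -3) = 0, so P lies on C.
Step 2: partial derivatives
  f_x(x, y) = -2*x + 2*y - 1, f_y(x, y) = 2*x - 2*y + 1.
  f_x(P) = -7, f_y(P) = 7 (gradient nonzero, so P is smooth).
Step 3: tangent line at P: -7·(x − 0) + 7·(y − -3) = 0.
Expanding: -7*x + 7*y + 21 = 0.


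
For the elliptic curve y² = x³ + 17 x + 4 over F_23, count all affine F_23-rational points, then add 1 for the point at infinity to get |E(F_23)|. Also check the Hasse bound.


Affine points = {(0, 2), (0, 21), (2, 0), (3, 6), (3, 17), (6, 0), (7, 11), (7, 12), (8, 10), (8, 13), (9, 9), (9, 14), (10, 1), (10, 22), (11, 2), (11, 21), (12, 2), (12, 21), (15, 0), (16, 5), (16, 18), (17, 10), (17, 13), (18, 1), (18, 22), (20, 8), (20, 15), (21, 10), (21, 13), (22, 3), (22, 20)}; affine count = 31; |E(F_23)| = 32.

Discriminant check: Δ ∝ 4a³ + 27b² = 4·17³ + 27·4² = 4·4913 + 27·16 ≡ 5 (mod 23). Nonzero ⇒ E is nonsingular.
For each x ∈ F_23, compute rhs = x³ + 17·x + 4 mod 23, then count y ∈ F_23 with y² ≡ rhs.
  x = 0: rhs = 4, matching y values: 2, 21 (2 points).
  x = 1: rhs = 22, matching y values: none (0 points).
  x = 2: rhs = 0, matching y values: 0 (1 points).
  x = 3: rhs = 13, matching y values: 6, 17 (2 points).
  x = 4: rhs = 21, matching y values: none (0 points).
  x = 5: rhs = 7, matching y values: none (0 points).
  x = 6: rhs = 0, matching y values: 0 (1 points).
  x = 7: rhs = 6, matching y values: 11, 12 (2 points).
  x = 8: rhs = 8, matching y values: 10, 13 (2 points).
  x = 9: rhs = 12, matching y values: 9, 14 (2 points).
  x = 10: rhs = 1, matching y values: 1, 22 (2 points).
  x = 11: rhs = 4, matching y values: 2, 21 (2 points).
  x = 12: rhs = 4, matching y values: 2, 21 (2 points).
  x = 13: rhs = 7, matching y values: none (0 points).
  x = 14: rhs = 19, matching y values: none (0 points).
  x = 15: rhs = 0, matching y values: 0 (1 points).
  x = 16: rhs = 2, matching y values: 5, 18 (2 points).
  x = 17: rhs = 8, matching y values: 10, 13 (2 points).
  x = 18: rhs = 1, matching y values: 1, 22 (2 points).
  x = 19: rhs = 10, matching y values: none (0 points).
  x = 20: rhs = 18, matching y values: 8, 15 (2 points).
  x = 21: rhs = 8, matching y values: 10, 13 (2 points).
  x = 22: rhs = 9, matching y values: 3, 20 (2 points).
Total affine count: 31.
Full point count |E(F_23)| = 31 + 1 = 32.
Hasse bound: |32 − (23+1)| = |8| = 8 ≤ 2√23 ≈ 9.5917 ✓.


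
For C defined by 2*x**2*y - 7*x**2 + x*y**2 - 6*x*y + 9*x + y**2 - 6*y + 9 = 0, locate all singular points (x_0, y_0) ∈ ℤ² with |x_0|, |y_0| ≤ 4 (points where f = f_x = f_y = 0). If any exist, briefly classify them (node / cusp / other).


Singular points: {(0, 3)}; classification: node.

Compute partial derivatives:
  f_x = 4*x*y - 14*x + y**2 - 6*y + 9.
  f_y = 2*x**2 + 2*x*y - 6*x + 2*y - 6.
Scan x_0 ∈ {−4, ..., 4}. For each x_0, f_y(x_0, y) is a polynomial in y; find its integer roots y ∈ {−4, ..., 4}, then test f_x and f at those candidates.
  x = -4: f_y(-4, y) = 50 - 6*y; no integer root y with |y| ≤ 4.
  x = -3: f_y(-3, y) = 30 - 4*y; no integer root y with |y| ≤ 4.
  x = -2: f_y(-2, y) = 14 - 2*y; no integer root y with |y| ≤ 4.
  x = -1: f_y(-1, y) = 2; no integer root y with |y| ≤ 4.
  x = 0: f_y(0, y) = 2*y - 6; vanishes at y ∈ {3}. (0, 3): f_x = 0, f = 0 — SINGULAR.
  x = 1: f_y(1, y) = 4*y - 10; no integer root y with |y| ≤ 4.
  x = 2: f_y(2, y) = 6*y - 10; no integer root y with |y| ≤ 4.
  x = 3: f_y(3, y) = 8*y - 6; no integer root y with |y| ≤ 4.
  x = 4: f_y(4, y) = 10*y + 2; no integer root y with |y| ≤ 4.
Only singular point on the grid: (0, 3).
Classify: substitute x = 0 + u, y = 3 + v and expand: f = 2*u**2*v - u**2 + u*v**2 + v**2.
No constant or linear terms (consistent with a singular point). Quadratic part: -u**2 + v**2. Cubic part: 2*u**2*v + u*v**2.
The quadratic part v**2 - u**2 = (v − u)(v + u) splits into two distinct linear factors, so there are two distinct tangent lines y − 3 = ±(x − 0) — this is a node (ordinary double point).
Classification: node.


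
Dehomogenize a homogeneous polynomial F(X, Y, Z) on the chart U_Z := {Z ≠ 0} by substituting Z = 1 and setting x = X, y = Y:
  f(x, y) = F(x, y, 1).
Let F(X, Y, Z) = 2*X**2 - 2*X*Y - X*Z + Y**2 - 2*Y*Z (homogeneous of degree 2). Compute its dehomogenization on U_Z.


f(x, y) = 2*x**2 - 2*x*y - x + y**2 - 2*y

On U_Z we set Z = 1. Each monomial c·X^i·Y^j·Z^k in F becomes c·x^i·y^j·1^k = c·x^i·y^j.
Substituting Z = 1: F(X, Y, 1) = 2*x**2 - 2*x*y - x + y**2 - 2*y.
Note: deg(f) ≤ deg(F) = 2; strict inequality happens when F is divisible by Z (lost terms).


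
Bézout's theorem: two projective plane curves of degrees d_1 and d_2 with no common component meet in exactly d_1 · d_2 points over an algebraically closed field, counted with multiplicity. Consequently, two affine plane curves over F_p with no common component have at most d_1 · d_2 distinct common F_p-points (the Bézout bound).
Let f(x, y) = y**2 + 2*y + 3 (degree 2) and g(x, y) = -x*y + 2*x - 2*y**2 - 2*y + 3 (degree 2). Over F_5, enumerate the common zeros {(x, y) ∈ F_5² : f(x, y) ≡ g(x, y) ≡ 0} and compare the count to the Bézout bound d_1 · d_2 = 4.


Common zeros: ∅; count = 0; Bézout bound = 4.

deg(f) = 2, deg(g) = 2, so Bézout bound = 4.
Scan x ∈ F_5. For each x, list the y ∈ F_5 with f(x, y) ≡ 0 and those with g(x, y) ≡ 0 (mod 5); the common zeros in that column are the intersection.
  x = 0: f ≡ 0 at y ∈ ∅; g ≡ 0 at y ∈ ∅; common: ∅.
  x = 1: f ≡ 0 at y ∈ ∅; g ≡ 0 at y ∈ {0, 1}; common: ∅.
  x = 2: f ≡ 0 at y ∈ ∅; g ≡ 0 at y ∈ ∅; common: ∅.
  x = 3: f ≡ 0 at y ∈ ∅; g ≡ 0 at y ∈ ∅; common: ∅.
  x = 4: f ≡ 0 at y ∈ ∅; g ≡ 0 at y ∈ {3, 4}; common: ∅.
Collecting: common zeros = ∅, so the count is 0.
Comparison with the Bézout bound: 0 ≤ 4 = deg(f)·deg(g), as expected for curves with no common component (the affine F_5-count falls short of the bound because intersections may lie at infinity, over extension fields, or carry multiplicity).


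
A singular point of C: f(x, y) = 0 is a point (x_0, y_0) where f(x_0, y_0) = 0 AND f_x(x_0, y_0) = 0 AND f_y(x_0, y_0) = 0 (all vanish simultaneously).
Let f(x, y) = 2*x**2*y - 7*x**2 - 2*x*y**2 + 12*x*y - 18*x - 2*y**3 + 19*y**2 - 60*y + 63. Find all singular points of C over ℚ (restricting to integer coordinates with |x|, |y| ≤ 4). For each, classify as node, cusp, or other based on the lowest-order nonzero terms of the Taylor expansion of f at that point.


Singular points: {(0, 3)}; classification: node.

Compute partial derivatives:
  f_x = 4*x*y - 14*x - 2*y**2 + 12*y - 18.
  f_y = 2*x**2 - 4*x*y + 12*x - 6*y**2 + 38*y - 60.
Scan x_0 ∈ {−4, ..., 4}. For each x_0, f_y(x_0, y) is a polynomial in y; find its integer roots y ∈ {−4, ..., 4}, then test f_x and f at those candidates.
  x = -4: f_y(-4, y) = -6*y**2 + 54*y - 76; no integer root y with |y| ≤ 4.
  x = -3: f_y(-3, y) = -6*y**2 + 50*y - 78; no integer root y with |y| ≤ 4.
  x = -2: f_y(-2, y) = -6*y**2 + 46*y - 76; no integer root y with |y| ≤ 4.
  x = -1: f_y(-1, y) = -6*y**2 + 42*y - 70; no integer root y with |y| ≤ 4.
  x = 0: f_y(0, y) = -6*y**2 + 38*y - 60; vanishes at y ∈ {3}. (0, 3): f_x = 0, f = 0 — SINGULAR.
  x = 1: f_y(1, y) = -6*y**2 + 34*y - 46; no integer root y with |y| ≤ 4.
  x = 2: f_y(2, y) = -6*y**2 + 30*y - 28; no integer root y with |y| ≤ 4.
  x = 3: f_y(3, y) = -6*y**2 + 26*y - 6; no integer root y with |y| ≤ 4.
  x = 4: f_y(4, y) = -6*y**2 + 22*y + 20; no integer root y with |y| ≤ 4.
Only singular point on the grid: (0, 3).
Classify: substitute x = 0 + u, y = 3 + v and expand: f = 2*u**2*v - u**2 - 2*u*v**2 - 2*v**3 + v**2.
No constant or linear terms (consistent with a singular point). Quadratic part: -u**2 + v**2. Cubic part: 2*u**2*v - 2*u*v**2 - 2*v**3.
The quadratic part v**2 - u**2 = (v − u)(v + u) splits into two distinct linear factors, so there are two distinct tangent lines y − 3 = ±(x − 0) — this is a node (ordinary double point).
Classification: node.


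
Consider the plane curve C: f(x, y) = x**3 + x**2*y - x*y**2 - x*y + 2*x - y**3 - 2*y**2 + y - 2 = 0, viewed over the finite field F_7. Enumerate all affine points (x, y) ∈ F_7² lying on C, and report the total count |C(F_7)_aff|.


Affine F_7-points: {(4, 0), (4, 3), (4, 5), (5, 0), (6, 5)}; count = 5.

For each of the 49 pairs (x, y) ∈ F_7², evaluate f(x, y) mod 7. Record the zeros.
  x = 0: [0↦5, 1↦3, 2↦5, 3↦5, 4↦4, 5↦3, 6↦3]  zeros at y ∈ ∅
  x = 1: [0↦1, 1↦5, 2↦4, 3↦6, 4↦5, 5↦2, 6↦5]  zeros at y ∈ ∅
  x = 2: [0↦3, 1↦1, 2↦6, 3↦5, 4↦6, 5↦3, 6↦4]  zeros at y ∈ ∅
  x = 3: [0↦3, 1↦4, 2↦3, 3↦1, 4↦6, 5↦5, 6↦6]  zeros at y ∈ ∅
  x = 4: [0↦0, 1↦6, 2↦1, 3↦0, 4↦4, 5↦0, 6↦3]  zeros at y ∈ {0, 3, 5}
  x = 5: [0↦0, 1↦6, 2↦6, 3↦1, 4↦6, 5↦1, 6↦1]  zeros at y ∈ {0}
  x = 6: [0↦2, 1↦3, 2↦3, 3↦3, 4↦4, 5↦0, 6↦6]  zeros at y ∈ {5}
Collecting zeros: affine points = {(4, 0), (4, 3), (4, 5), (5, 0), (6, 5)}.
Total count |C(F_7)_aff| = 5.


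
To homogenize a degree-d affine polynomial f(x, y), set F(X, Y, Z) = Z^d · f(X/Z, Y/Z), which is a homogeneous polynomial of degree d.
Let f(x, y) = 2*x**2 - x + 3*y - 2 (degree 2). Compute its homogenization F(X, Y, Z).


F(X, Y, Z) = 2*X**2 - X*Z + 3*Y*Z - 2*Z**2

deg(f) = 2.
Substitute x = X/Z, y = Y/Z into f, then multiply by Z^2.
  monomial 2·x^2·y^0 ↦ 2·X^2·Y^0·Z^0.
  monomial -1·x^1·y^0 ↦ -1·X^1·Y^0·Z^1.
  monomial 3·x^0·y^1 ↦ 3·X^0·Y^1·Z^1.
  monomial -2·x^0·y^0 ↦ -2·X^0·Y^0·Z^2.
Collecting: F(X, Y, Z) = 2*X**2 - X*Z + 3*Y*Z - 2*Z**2.


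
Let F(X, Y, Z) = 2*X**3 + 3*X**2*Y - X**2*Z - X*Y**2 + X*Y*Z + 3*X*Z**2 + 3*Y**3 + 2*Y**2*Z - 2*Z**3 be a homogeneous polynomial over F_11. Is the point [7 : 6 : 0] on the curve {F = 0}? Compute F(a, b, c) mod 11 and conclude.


F(7,6,0) ≡ 6 (mod 11); P is NOT on the curve.

Evaluate F(7, 6, 0) term-by-term (mod 11).
  2*X**3 ↦ 2·343·1·1 = 686
  3*X**2*Y ↦ 3·49·6·1 = 882
  -X**2*Z ↦ -1·49·1·0 = 0
  -X*Y**2 ↦ -1·7·36·1 = -252
  X*Y*Z ↦ 1·7·6·0 = 0
  3*X*Z**2 ↦ 3·7·1·0 = 0
  3*Y**3 ↦ 3·1·216·1 = 648
  2*Y**2*Z ↦ 2·1·36·0 = 0
  -2*Z**3 ↦ -2·1·1·0 = 0
Sum: F(7, 6, 0) = (686) + (882) + (0) + (-252) + (0) + (0) + (648) + (0) + (0) = 1964.
Reducing mod 11: 1964 ≡ 6 (mod 11).
Since F(a, b, c) ≡ 6 ≠ 0 (mod 11), P does NOT lie on the curve.


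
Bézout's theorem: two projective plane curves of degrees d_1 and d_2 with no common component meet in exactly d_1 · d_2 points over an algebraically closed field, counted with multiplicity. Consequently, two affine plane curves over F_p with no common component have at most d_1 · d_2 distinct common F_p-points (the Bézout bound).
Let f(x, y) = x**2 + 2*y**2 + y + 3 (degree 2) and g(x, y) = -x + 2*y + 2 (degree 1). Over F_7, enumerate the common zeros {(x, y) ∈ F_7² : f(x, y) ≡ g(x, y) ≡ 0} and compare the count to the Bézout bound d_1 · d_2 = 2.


Common zeros: {(2, 0), (6, 2)}; count = 2; Bézout bound = 2.

deg(f) = 2, deg(g) = 1, so Bézout bound = 2.
Scan x ∈ F_7. For each x, list the y ∈ F_7 with f(x, y) ≡ 0 and those with g(x, y) ≡ 0 (mod 7); the common zeros in that column are the intersection.
  x = 0: f ≡ 0 at y ∈ ∅; g ≡ 0 at y ∈ {6}; common: ∅.
  x = 1: f ≡ 0 at y ∈ {1, 2}; g ≡ 0 at y ∈ {3}; common: ∅.
  x = 2: f ≡ 0 at y ∈ {0, 3}; g ≡ 0 at y ∈ {0}; common: {0}.
  x = 3: f ≡ 0 at y ∈ ∅; g ≡ 0 at y ∈ {4}; common: ∅.
  x = 4: f ≡ 0 at y ∈ ∅; g ≡ 0 at y ∈ {1}; common: ∅.
  x = 5: f ≡ 0 at y ∈ {0, 3}; g ≡ 0 at y ∈ {5}; common: ∅.
  x = 6: f ≡ 0 at y ∈ {1, 2}; g ≡ 0 at y ∈ {2}; common: {2}.
Collecting: common zeros = {(2, 0), (6, 2)}, so the count is 2.
Comparison with the Bézout bound: 2 ≤ 2 = deg(f)·deg(g), as expected for curves with no common component (the bound is attained).


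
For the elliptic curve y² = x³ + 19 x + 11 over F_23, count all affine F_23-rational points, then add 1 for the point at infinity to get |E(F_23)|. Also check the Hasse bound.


Affine points = {(1, 10), (1, 13), (3, 7), (3, 16), (4, 6), (4, 17), (5, 1), (5, 22), (7, 2), (7, 21), (8, 10), (8, 13), (12, 9), (12, 14), (14, 10), (14, 13), (16, 8), (16, 15), (17, 7), (17, 16), (19, 3), (19, 20)}; affine count = 22; |E(F_23)| = 23.

Discriminant check: Δ ∝ 4a³ + 27b² = 4·19³ + 27·11² = 4·6859 + 27·121 ≡ 21 (mod 23). Nonzero ⇒ E is nonsingular.
For each x ∈ F_23, compute rhs = x³ + 19·x + 11 mod 23, then count y ∈ F_23 with y² ≡ rhs.
  x = 0: rhs = 11, matching y values: none (0 points).
  x = 1: rhs = 8, matching y values: 10, 13 (2 points).
  x = 2: rhs = 11, matching y values: none (0 points).
  x = 3: rhs = 3, matching y values: 7, 16 (2 points).
  x = 4: rhs = 13, matching y values: 6, 17 (2 points).
  x = 5: rhs = 1, matching y values: 1, 22 (2 points).
  x = 6: rhs = 19, matching y values: none (0 points).
  x = 7: rhs = 4, matching y values: 2, 21 (2 points).
  x = 8: rhs = 8, matching y values: 10, 13 (2 points).
  x = 9: rhs = 14, matching y values: none (0 points).
  x = 10: rhs = 5, matching y values: none (0 points).
  x = 11: rhs = 10, matching y values: none (0 points).
  x = 12: rhs = 12, matching y values: 9, 14 (2 points).
  x = 13: rhs = 17, matching y values: none (0 points).
  x = 14: rhs = 8, matching y values: 10, 13 (2 points).
  x = 15: rhs = 14, matching y values: none (0 points).
  x = 16: rhs = 18, matching y values: 8, 15 (2 points).
  x = 17: rhs = 3, matching y values: 7, 16 (2 points).
  x = 18: rhs = 21, matching y values: none (0 points).
  x = 19: rhs = 9, matching y values: 3, 20 (2 points).
  x = 20: rhs = 19, matching y values: none (0 points).
  x = 21: rhs = 11, matching y values: none (0 points).
  x = 22: rhs = 14, matching y values: none (0 points).
Total affine count: 22.
Full point count |E(F_23)| = 22 + 1 = 23.
Hasse bound: |23 − (23+1)| = |-1| = 1 ≤ 2√23 ≈ 9.5917 ✓.


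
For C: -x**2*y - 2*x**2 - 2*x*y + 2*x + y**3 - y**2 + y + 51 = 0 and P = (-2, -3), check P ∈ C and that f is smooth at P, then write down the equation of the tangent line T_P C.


Tangent line at P: 4*x + 34*y + 110 = 0.

Step 1: f(-2, -3) = 0, so P lies on C.
Step 2: partial derivatives
  f_x(x, y) = -2*x*y - 4*x - 2*y + 2, f_y(x, y) = -x**2 - 2*x + 3*y**2 - 2*y + 1.
  f_x(P) = 4, f_y(P) = 34 (gradient nonzero, so P is smooth).
Step 3: tangent line at P: 4·(x − -2) + 34·(y − -3) = 0.
Expanding: 4*x + 34*y + 110 = 0.


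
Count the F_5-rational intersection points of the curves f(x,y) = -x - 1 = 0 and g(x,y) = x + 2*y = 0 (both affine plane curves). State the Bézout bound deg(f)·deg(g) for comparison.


Common zeros: {(4, 3)}; count = 1; Bézout bound = 1.

deg(f) = 1, deg(g) = 1, so Bézout bound = 1.
Scan x ∈ F_5. For each x, list the y ∈ F_5 with f(x, y) ≡ 0 and those with g(x, y) ≡ 0 (mod 5); the common zeros in that column are the intersection.
  x = 0: f ≡ 0 at y ∈ ∅; g ≡ 0 at y ∈ {0}; common: ∅.
  x = 1: f ≡ 0 at y ∈ ∅; g ≡ 0 at y ∈ {2}; common: ∅.
  x = 2: f ≡ 0 at y ∈ ∅; g ≡ 0 at y ∈ {4}; common: ∅.
  x = 3: f ≡ 0 at y ∈ ∅; g ≡ 0 at y ∈ {1}; common: ∅.
  x = 4: f ≡ 0 at y ∈ {0, 1, 2, 3, 4}; g ≡ 0 at y ∈ {3}; common: {3}.
Collecting: common zeros = {(4, 3)}, so the count is 1.
Comparison with the Bézout bound: 1 ≤ 1 = deg(f)·deg(g), as expected for curves with no common component (the bound is attained).
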